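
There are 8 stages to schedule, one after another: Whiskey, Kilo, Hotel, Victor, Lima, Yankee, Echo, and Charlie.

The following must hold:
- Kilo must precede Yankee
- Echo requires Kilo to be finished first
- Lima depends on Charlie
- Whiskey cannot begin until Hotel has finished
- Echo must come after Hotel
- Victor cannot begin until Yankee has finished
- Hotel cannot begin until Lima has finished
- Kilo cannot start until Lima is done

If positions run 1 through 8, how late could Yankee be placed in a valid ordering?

Following the constraints forward from Yankee, its only required successor is Victor.
With 1 mandatory successor out of 8 stages total, the latest slot for Yankee is 8−1 = 7, and it's reachable by doing all non-successors before Yankee.

7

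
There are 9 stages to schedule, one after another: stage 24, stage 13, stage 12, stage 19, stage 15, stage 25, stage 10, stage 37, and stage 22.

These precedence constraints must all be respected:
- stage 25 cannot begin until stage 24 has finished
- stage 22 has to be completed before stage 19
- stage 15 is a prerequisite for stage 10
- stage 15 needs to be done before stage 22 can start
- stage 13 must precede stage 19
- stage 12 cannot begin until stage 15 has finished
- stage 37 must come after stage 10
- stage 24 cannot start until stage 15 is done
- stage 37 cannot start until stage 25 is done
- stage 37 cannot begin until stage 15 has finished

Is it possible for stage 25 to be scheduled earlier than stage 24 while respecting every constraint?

No

The constraints give a chain stage 24 → stage 25, which forces stage 24 before stage 25.
So no valid ordering can have stage 25 before stage 24.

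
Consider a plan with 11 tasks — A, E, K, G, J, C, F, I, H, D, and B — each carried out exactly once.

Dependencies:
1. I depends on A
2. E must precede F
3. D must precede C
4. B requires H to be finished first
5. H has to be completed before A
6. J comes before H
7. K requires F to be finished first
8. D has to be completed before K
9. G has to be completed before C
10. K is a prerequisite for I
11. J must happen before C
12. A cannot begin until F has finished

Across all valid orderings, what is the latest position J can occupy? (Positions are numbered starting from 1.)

Every task that must follow J has to come after it. Tracing all chains starting from J, those tasks are: A, C, I, H, B — 5 in total.
With 5 mandatory successors out of 11 tasks total, the latest slot for J is 11−5 = 6, and it's reachable by doing all non-successors before J.

6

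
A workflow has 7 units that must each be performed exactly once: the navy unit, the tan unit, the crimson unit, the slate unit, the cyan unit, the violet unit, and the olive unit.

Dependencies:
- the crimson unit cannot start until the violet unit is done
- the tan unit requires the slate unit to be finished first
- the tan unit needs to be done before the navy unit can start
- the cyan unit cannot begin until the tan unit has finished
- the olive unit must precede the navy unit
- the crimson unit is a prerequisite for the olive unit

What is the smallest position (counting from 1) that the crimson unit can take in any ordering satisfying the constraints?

The only unit forced before the crimson unit (directly or transitively) is the violet unit.
With 1 mandatory predecessor, the earliest the crimson unit can sit is position 1+1 = 2, and placing just that one first achieves it.

2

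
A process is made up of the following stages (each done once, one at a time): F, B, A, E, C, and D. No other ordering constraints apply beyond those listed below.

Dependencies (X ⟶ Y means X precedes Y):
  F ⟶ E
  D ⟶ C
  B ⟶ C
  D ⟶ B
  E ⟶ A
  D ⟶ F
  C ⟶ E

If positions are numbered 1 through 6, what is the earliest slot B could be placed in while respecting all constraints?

2

The only stage forced before B (directly or transitively) is D.
So at minimum 1 stage comes before B, putting B no earlier than position 2. That position is achievable by scheduling exactly that predecessor first.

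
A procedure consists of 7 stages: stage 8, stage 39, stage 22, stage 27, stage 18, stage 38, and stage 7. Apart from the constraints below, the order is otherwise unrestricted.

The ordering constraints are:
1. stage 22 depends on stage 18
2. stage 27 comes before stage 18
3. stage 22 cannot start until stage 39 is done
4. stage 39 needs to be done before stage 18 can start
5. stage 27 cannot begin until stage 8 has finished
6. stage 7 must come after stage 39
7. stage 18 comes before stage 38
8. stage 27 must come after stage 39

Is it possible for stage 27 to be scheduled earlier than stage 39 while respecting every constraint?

No

The constraints give a chain stage 39 → stage 27, which forces stage 39 before stage 27.
So no valid ordering can have stage 27 before stage 39.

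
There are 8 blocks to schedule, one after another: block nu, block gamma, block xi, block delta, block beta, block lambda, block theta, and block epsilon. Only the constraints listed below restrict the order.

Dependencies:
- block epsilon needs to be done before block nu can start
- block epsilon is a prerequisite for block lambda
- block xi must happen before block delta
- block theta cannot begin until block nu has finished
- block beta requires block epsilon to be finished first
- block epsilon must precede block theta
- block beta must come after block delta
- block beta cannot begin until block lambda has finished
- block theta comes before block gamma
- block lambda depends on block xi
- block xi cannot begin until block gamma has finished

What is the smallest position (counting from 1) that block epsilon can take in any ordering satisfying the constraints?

No constraint forces any other block before block epsilon, so it can be placed first.

1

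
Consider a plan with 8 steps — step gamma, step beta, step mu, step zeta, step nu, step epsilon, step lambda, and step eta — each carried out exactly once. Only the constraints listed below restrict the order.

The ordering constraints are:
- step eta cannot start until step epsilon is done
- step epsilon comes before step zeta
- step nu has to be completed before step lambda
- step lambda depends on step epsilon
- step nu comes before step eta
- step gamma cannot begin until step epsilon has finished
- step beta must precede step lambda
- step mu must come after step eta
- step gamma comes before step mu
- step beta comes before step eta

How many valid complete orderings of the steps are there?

The steps with no prerequisites are step beta, step nu, step epsilon; any of them can be placed first.
Counting all ways to extend the partial order to a total order gives 408.

408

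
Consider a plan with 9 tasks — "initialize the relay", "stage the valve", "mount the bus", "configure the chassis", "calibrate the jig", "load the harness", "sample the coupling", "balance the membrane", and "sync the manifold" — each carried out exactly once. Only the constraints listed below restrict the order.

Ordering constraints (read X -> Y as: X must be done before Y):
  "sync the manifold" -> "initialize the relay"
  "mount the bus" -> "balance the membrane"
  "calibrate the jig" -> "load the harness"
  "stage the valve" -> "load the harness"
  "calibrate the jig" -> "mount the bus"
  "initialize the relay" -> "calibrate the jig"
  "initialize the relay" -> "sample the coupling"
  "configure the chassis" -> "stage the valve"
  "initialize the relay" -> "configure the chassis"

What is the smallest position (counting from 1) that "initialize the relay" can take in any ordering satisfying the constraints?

Working backwards through the constraints from "initialize the relay", its only required predecessor is "sync the manifold".
So at minimum 1 task comes before "initialize the relay", putting "initialize the relay" no earlier than position 2. That position is achievable by scheduling exactly that predecessor first.

2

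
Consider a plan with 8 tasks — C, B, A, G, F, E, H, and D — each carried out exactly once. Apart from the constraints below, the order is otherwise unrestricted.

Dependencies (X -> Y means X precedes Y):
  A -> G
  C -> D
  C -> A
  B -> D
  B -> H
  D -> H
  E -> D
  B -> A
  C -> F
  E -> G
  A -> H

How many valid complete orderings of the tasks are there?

The tasks with no prerequisites are C, B, E; any of them can be placed first.
Counting all ways to extend the partial order to a total order gives 219.

219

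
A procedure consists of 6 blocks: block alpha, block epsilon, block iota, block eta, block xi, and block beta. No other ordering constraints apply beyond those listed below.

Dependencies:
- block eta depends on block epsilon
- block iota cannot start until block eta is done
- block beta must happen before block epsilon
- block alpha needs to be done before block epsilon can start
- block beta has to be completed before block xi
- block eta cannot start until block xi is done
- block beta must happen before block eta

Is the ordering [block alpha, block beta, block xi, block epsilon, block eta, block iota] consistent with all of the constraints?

Checking each listed constraint against this order: for instance, block alpha is in position 1 and block epsilon in position 4, so that constraint holds — and the remaining constraints check out the same way.

Yes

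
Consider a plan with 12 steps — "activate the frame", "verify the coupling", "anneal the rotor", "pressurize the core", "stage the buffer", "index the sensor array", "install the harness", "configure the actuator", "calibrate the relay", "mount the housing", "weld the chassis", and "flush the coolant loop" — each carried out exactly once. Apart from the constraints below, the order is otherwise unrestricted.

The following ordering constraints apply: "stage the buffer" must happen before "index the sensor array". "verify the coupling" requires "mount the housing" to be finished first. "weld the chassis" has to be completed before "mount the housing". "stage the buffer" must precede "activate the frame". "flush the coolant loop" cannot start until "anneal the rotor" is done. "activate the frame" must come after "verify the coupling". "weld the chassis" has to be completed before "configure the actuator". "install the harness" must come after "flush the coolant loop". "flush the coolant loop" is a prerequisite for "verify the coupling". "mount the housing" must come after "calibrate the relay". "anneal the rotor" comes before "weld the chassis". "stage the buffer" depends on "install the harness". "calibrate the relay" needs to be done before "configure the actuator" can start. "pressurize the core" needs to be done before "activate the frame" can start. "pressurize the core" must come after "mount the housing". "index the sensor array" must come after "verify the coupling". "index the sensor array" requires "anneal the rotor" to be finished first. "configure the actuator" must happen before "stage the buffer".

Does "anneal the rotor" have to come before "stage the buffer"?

Yes

Following the dependencies: "anneal the rotor" → "weld the chassis" → "configure the actuator" → "stage the buffer".
That forces "anneal the rotor" before "stage the buffer" in every valid schedule.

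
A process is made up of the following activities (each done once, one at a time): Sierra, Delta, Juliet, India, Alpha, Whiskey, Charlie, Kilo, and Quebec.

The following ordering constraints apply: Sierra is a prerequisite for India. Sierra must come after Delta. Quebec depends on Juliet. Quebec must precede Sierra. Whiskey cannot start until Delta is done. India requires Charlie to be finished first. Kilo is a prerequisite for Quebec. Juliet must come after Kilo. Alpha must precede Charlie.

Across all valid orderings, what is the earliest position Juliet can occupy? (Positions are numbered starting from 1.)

Working backwards through the constraints from Juliet, its only required predecessor is Kilo.
So at minimum 1 activity comes before Juliet, putting Juliet no earlier than position 2. That position is achievable by scheduling exactly that predecessor first.

2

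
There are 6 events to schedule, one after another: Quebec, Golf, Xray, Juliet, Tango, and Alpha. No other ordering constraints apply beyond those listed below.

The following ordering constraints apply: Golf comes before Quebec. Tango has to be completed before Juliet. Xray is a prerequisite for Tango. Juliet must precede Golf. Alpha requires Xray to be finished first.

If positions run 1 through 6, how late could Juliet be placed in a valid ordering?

The events that are forced after Juliet, directly or by a chain of constraints, are Quebec, Golf. That's 2 events.
With 2 mandatory successors out of 6 events total, the latest slot for Juliet is 6−2 = 4, and it's reachable by doing all non-successors before Juliet.

4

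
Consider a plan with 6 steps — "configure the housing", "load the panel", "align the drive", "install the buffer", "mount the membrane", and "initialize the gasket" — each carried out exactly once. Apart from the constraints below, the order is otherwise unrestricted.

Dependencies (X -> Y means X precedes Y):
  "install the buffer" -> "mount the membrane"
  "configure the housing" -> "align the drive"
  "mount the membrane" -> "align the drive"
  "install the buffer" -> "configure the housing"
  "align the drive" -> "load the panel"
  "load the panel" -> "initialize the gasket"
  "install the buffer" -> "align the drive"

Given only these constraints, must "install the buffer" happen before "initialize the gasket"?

Yes

Tracing the constraints gives a chain: "install the buffer" → "align the drive" → "load the panel" → "initialize the gasket".
So "install the buffer" must precede "initialize the gasket" in any valid ordering.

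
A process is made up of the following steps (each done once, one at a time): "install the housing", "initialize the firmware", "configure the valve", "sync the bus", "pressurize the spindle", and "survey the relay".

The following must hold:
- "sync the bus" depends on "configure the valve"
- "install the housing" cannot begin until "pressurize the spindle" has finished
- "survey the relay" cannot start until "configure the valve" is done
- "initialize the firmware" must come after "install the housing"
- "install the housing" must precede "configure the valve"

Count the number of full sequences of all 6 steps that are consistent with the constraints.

Only "pressurize the spindle" has no prerequisites, so it must go first.
Counting all ways to extend the partial order to a total order gives 8.

8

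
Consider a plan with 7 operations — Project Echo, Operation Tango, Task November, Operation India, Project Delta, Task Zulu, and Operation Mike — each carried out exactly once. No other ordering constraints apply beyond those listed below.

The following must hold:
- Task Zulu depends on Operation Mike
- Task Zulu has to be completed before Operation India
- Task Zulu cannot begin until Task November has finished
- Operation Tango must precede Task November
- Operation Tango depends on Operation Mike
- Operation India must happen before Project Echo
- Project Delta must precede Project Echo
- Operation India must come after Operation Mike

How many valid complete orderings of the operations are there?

6

2 operations have no prerequisites (Project Delta, Operation Mike), so any of them could come first.
Enumerating by repeatedly choosing an available operation (one whose prerequisites are all placed) gives 6 distinct complete orderings.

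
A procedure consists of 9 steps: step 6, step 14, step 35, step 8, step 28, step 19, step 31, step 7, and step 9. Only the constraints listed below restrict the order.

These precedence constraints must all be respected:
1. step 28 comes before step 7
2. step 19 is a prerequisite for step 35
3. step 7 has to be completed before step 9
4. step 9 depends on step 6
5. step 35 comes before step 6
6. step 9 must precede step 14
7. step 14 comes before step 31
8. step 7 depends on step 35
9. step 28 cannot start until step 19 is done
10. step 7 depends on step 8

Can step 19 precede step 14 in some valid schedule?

Yes

Every valid ordering already has step 19 before step 14 (the constraints require it), so in particular at least one does.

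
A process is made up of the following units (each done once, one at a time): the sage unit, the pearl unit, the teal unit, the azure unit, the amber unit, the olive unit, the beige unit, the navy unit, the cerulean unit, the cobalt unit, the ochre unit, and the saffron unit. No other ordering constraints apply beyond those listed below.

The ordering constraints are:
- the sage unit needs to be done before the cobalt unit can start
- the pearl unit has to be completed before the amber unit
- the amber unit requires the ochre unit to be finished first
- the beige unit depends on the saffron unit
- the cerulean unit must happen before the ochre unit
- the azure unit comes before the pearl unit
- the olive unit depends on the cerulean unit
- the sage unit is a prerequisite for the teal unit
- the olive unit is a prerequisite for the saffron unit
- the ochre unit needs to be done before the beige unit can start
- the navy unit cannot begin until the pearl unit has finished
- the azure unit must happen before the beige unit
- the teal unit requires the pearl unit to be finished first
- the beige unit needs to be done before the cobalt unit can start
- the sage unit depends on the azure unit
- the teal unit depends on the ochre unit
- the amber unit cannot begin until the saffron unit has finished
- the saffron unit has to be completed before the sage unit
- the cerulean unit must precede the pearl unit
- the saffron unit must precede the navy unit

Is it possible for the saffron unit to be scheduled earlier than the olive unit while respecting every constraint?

No

Following the olive unit → the saffron unit, the olive unit must precede the saffron unit in every valid ordering.
Hence the saffron unit can never be scheduled before the olive unit.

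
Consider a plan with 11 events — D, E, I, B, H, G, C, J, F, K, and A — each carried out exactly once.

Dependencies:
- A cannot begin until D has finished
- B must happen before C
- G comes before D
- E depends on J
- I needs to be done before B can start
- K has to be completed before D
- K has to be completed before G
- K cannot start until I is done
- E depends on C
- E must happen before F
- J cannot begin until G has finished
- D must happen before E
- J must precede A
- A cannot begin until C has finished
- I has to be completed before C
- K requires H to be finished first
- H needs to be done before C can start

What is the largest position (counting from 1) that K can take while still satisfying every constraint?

5

Every event that must follow K has to come after it. Tracing all chains starting from K, those events are: D, E, G, J, F, A — 6 in total.
So at least 6 events follow K, putting K no later than position 5. That position is achievable by scheduling everything else first.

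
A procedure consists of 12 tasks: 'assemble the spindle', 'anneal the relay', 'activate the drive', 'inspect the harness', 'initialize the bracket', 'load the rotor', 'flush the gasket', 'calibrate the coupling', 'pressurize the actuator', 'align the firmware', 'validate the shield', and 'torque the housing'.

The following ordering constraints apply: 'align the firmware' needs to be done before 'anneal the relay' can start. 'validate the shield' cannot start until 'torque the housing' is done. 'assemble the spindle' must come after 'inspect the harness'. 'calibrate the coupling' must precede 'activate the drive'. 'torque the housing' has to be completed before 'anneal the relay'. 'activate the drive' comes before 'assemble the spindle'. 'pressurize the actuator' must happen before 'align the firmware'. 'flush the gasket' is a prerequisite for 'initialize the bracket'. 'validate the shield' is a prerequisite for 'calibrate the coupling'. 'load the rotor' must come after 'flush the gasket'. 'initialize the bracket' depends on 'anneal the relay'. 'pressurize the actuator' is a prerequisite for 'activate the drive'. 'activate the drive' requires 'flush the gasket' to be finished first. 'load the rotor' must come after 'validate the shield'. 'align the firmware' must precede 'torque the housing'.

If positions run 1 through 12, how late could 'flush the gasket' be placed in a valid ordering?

8

The tasks that are forced after 'flush the gasket', directly or by a chain of constraints, are 'assemble the spindle', 'activate the drive', 'initialize the bracket', 'load the rotor'. That's 4 tasks.
So at least 4 tasks follow 'flush the gasket', putting 'flush the gasket' no later than position 8. That position is achievable by scheduling everything else first.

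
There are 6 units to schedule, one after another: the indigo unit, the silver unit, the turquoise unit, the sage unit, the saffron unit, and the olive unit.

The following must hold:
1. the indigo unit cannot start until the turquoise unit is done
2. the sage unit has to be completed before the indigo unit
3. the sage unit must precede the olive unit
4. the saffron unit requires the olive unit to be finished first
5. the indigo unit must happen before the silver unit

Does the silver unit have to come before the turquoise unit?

No

In fact the dependencies run the other way: the turquoise unit → the indigo unit → the silver unit.
So the silver unit does not have to come before the turquoise unit — it cannot.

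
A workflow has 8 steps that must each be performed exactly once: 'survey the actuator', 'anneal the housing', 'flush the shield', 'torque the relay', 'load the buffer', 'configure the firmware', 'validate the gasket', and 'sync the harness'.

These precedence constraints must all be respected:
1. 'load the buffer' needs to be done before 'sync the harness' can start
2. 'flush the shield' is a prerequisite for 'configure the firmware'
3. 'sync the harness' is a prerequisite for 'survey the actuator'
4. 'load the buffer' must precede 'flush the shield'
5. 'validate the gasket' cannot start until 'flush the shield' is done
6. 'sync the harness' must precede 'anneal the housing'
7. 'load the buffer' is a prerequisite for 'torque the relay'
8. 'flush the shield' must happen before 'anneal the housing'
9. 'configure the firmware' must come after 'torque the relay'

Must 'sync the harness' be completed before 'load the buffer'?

No

The constraints actually force 'load the buffer' before 'sync the harness' (via 'load the buffer' → 'sync the harness'), not the other way around.
So 'sync the harness' does not have to come before 'load the buffer' — it cannot.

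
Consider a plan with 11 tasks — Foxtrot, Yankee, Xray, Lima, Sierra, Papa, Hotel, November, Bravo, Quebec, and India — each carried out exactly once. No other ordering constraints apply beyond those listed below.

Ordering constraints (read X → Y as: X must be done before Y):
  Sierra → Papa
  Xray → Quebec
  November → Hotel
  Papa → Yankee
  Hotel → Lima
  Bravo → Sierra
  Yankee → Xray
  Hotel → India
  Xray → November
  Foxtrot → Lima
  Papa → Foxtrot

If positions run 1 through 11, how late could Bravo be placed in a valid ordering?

1

Every task that must follow Bravo has to come after it. Tracing all chains starting from Bravo, those tasks are: Foxtrot, Yankee, Xray, Lima, Sierra, Papa, Hotel, November, Quebec, India — 10 in total.
So at least 10 tasks follow Bravo, putting Bravo no later than position 1. That position is achievable by scheduling everything else first.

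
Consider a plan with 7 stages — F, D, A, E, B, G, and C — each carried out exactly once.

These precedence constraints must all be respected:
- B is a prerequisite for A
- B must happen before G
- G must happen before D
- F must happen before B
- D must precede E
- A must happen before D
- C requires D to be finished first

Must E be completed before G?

The constraints actually force G before E (via G → D → E), not the other way around.
So E does not have to come before G — it cannot.

No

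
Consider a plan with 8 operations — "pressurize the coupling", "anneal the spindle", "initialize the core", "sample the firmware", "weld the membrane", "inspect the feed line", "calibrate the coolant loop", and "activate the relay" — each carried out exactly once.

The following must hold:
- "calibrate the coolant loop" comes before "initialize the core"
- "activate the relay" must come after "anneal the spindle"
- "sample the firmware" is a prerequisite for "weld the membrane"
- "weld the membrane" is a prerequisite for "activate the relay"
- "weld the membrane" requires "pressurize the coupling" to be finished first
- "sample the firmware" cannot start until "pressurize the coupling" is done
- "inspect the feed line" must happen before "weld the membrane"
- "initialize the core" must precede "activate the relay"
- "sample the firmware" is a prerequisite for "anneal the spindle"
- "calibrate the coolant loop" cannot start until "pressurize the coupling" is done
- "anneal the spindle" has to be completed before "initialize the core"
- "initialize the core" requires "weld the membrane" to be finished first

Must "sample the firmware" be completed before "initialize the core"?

Yes

Tracing the constraints gives a chain: "sample the firmware" → "anneal the spindle" → "initialize the core".
That forces "sample the firmware" before "initialize the core" in every valid schedule.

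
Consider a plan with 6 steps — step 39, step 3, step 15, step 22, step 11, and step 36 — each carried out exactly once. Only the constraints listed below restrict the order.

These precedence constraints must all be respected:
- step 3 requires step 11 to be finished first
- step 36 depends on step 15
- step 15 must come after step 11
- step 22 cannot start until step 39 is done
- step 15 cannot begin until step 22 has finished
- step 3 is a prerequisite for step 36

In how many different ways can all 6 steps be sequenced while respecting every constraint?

9

2 steps have no prerequisites (step 39, step 11), so any of them could come first.
Enumerating by repeatedly choosing an available step (one whose prerequisites are all placed) gives 9 distinct complete orderings.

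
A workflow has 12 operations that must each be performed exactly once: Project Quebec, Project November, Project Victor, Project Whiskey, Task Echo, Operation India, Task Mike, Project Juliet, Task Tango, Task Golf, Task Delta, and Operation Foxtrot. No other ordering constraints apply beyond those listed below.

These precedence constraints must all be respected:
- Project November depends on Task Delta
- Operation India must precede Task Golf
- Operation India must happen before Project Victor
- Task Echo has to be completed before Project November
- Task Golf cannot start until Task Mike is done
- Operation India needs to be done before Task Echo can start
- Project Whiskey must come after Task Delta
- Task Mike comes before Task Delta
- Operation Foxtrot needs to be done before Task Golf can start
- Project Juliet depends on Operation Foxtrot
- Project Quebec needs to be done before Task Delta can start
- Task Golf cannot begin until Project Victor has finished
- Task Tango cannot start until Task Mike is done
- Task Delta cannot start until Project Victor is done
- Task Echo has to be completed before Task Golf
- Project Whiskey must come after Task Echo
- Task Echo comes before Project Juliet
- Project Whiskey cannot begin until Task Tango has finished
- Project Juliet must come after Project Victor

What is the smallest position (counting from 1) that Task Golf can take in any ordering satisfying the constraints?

The operations that are forced before Task Golf, directly or transitively, are Project Victor, Task Echo, Operation India, Task Mike, Operation Foxtrot. That's 5 operations.
So at minimum 5 operations come before Task Golf, putting Task Golf no earlier than position 6. That position is achievable by scheduling exactly those predecessors first.

6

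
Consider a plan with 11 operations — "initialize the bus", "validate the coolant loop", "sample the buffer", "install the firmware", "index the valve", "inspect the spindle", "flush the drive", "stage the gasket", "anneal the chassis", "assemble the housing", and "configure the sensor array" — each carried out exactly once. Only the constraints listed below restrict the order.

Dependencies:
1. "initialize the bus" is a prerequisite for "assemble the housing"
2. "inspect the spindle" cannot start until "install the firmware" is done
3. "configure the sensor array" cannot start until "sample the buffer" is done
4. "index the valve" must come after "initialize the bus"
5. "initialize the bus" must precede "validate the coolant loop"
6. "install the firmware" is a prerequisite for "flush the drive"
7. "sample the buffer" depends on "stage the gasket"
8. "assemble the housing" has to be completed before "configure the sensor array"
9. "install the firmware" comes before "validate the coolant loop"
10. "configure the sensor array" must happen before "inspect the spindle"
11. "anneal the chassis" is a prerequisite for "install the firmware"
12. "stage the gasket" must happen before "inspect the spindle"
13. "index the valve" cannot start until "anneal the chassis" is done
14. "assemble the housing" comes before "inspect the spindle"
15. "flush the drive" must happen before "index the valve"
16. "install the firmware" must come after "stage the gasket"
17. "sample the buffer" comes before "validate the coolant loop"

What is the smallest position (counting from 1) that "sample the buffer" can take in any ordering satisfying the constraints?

2

Working backwards through the constraints from "sample the buffer", its only required predecessor is "stage the gasket".
So at minimum 1 operation comes before "sample the buffer", putting "sample the buffer" no earlier than position 2. That position is achievable by scheduling exactly that predecessor first.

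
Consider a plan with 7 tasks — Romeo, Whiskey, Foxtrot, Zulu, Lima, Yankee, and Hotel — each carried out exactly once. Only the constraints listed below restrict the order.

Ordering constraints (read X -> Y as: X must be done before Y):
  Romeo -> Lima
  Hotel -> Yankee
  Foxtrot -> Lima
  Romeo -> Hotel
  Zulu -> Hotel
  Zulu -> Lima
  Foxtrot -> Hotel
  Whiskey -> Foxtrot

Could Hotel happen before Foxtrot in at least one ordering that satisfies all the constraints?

There is a dependency chain Foxtrot → Hotel, so Hotel always comes after Foxtrot.
So no valid ordering can have Hotel before Foxtrot.

No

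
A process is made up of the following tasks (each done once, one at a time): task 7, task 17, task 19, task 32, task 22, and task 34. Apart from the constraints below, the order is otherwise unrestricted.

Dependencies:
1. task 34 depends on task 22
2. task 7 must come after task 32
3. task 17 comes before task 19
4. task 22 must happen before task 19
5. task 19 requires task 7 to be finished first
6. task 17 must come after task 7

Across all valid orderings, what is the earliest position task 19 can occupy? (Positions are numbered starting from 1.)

The tasks that are forced before task 19, directly or transitively, are task 7, task 17, task 32, task 22. That's 4 tasks.
With 4 mandatory predecessors, the earliest task 19 can sit is position 4+1 = 5, and placing just those 4 first achieves it.

5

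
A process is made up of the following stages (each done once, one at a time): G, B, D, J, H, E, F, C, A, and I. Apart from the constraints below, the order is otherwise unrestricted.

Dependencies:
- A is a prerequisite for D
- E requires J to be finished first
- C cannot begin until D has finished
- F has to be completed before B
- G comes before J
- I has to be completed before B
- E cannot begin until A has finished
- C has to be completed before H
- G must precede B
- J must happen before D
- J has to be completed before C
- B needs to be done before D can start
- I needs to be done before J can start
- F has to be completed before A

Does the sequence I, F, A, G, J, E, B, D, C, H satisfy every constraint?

Going through the constraints one by one, each required predecessor appears earlier in the sequence than its dependent — e.g. I (position 1) is before B (position 7), as required.

Yes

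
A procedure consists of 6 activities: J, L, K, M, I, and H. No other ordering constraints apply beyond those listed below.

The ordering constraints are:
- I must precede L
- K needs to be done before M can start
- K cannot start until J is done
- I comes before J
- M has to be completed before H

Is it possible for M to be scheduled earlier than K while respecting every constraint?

No

There is a dependency chain K → M, so M always comes after K.
So no valid ordering can have M before K.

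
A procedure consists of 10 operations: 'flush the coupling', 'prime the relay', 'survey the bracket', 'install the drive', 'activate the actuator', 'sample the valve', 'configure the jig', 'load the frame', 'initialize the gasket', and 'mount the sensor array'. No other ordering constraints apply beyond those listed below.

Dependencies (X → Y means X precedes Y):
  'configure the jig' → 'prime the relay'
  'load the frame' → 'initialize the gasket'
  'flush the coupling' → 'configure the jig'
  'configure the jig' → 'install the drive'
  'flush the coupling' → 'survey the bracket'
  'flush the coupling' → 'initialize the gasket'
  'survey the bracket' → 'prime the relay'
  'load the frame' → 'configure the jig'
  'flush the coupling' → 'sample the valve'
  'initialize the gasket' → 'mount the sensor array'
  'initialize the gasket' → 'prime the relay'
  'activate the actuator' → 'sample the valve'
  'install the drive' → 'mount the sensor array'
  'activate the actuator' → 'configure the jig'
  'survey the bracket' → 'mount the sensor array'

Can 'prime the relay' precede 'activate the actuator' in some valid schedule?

No

There is a dependency chain 'activate the actuator' → 'configure the jig' → 'prime the relay', so 'prime the relay' always comes after 'activate the actuator'.
Hence 'prime the relay' can never be scheduled before 'activate the actuator'.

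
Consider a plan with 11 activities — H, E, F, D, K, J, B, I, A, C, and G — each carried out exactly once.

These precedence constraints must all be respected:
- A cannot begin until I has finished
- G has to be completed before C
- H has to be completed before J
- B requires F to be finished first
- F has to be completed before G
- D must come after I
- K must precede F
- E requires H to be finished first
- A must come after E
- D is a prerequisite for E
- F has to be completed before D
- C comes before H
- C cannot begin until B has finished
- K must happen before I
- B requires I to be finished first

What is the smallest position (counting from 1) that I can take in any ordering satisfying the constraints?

2

Working backwards through the constraints from I, its only required predecessor is K.
So at minimum 1 activity comes before I, putting I no earlier than position 2. That position is achievable by scheduling exactly that predecessor first.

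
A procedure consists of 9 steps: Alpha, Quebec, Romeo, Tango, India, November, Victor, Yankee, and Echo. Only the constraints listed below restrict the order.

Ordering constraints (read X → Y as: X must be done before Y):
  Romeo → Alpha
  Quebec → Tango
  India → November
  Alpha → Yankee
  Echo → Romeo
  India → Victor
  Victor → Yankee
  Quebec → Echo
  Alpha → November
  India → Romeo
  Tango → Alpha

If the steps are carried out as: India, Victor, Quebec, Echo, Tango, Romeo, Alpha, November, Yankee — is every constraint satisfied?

Yes

Checking each listed constraint against this order: for instance, India is in position 1 and November in position 8, so that constraint holds — and the remaining constraints check out the same way.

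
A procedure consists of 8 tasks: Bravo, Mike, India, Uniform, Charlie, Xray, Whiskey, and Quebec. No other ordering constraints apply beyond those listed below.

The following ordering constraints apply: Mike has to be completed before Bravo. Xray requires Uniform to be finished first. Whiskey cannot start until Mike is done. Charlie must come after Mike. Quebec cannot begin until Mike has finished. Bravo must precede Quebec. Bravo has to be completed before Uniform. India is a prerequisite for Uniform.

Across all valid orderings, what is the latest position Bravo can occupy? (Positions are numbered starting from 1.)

The tasks that are forced after Bravo, directly or by a chain of constraints, are Uniform, Xray, Quebec. That's 3 tasks.
With 3 mandatory successors out of 8 tasks total, the latest slot for Bravo is 8−3 = 5, and it's reachable by doing all non-successors before Bravo.

5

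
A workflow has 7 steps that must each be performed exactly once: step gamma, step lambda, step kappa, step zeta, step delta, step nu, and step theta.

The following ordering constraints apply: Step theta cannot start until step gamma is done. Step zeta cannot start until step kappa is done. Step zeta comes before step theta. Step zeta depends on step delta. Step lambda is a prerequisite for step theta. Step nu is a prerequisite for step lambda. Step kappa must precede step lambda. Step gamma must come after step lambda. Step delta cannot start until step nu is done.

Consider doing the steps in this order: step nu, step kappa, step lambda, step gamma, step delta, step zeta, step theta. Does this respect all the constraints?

Every stated constraint is respected: step kappa sits at position 2, ahead of step zeta at position 6, and each of the other listed pairs likewise has the predecessor earlier in the sequence.

Yes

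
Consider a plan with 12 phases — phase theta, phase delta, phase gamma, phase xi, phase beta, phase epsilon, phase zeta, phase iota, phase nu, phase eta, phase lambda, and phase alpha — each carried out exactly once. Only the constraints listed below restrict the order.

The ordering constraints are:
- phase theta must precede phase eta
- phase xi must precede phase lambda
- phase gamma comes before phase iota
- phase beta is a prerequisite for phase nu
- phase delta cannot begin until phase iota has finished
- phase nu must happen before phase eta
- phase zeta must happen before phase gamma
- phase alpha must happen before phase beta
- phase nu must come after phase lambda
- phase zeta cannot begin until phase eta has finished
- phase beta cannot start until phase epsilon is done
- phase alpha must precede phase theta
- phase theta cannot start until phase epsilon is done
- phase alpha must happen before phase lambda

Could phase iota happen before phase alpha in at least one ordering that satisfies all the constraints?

No

There is a dependency chain phase alpha → phase theta → phase eta → phase zeta → phase gamma → phase iota, so phase iota always comes after phase alpha.
So no valid ordering can have phase iota before phase alpha.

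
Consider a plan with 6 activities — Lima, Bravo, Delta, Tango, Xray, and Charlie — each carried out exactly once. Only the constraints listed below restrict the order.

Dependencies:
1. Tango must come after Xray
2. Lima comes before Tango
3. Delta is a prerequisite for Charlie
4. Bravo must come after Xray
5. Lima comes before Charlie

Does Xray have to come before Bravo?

There is a constraint chain Xray → Bravo.
So Xray must precede Bravo in any valid ordering.

Yes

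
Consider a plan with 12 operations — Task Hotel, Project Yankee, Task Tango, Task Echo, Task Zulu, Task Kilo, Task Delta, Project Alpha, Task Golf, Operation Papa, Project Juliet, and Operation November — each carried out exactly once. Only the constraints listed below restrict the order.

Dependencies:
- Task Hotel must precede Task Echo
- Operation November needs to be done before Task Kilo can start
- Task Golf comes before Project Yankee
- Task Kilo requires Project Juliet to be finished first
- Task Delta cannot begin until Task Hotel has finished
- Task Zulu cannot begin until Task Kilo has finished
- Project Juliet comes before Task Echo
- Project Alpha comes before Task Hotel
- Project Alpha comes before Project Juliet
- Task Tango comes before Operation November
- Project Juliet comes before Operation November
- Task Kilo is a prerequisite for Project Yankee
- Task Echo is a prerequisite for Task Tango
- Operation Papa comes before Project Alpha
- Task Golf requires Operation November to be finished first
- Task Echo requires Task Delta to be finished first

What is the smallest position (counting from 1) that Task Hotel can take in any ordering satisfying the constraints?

3

The operations that are forced before Task Hotel, directly or transitively, are Project Alpha, Operation Papa. That's 2 operations.
With 2 mandatory predecessors, the earliest Task Hotel can sit is position 2+1 = 3, and placing just those 2 first achieves it.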